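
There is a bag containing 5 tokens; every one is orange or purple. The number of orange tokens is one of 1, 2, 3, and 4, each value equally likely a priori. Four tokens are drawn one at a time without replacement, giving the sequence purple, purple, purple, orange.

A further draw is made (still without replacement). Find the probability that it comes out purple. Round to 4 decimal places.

0.6667

The likelihood of the observed sequence under each hypothesis: P(data | r = 1) = (4/5)(3/4)(2/3)(1/2) = 1/5; P(data | r = 2) = (3/5)(2/4)(1/3)(2/2) = 1/10; P(data | r = 3) = (2/5)(1/4)(0/3) = 0; P(data | r = 4) = (1/5)(0/4) = 0.
Weighting by the prior gives 1/4 · 1/5 = 1/20, 1/4 · 1/10 = 1/40, 1/4 · 0 = 0, 1/4 · 0 = 0; with total 3/40.
Dividing through by the total gives posterior P(r = 1 | data) = 2/3, P(r = 2 | data) = 1/3, P(r = 3 | data) = 0, P(r = 4 | data) = 0.
The predictive probability is P(purple next | data) = (1)(2/3) + (0)(1/3) = 2/3.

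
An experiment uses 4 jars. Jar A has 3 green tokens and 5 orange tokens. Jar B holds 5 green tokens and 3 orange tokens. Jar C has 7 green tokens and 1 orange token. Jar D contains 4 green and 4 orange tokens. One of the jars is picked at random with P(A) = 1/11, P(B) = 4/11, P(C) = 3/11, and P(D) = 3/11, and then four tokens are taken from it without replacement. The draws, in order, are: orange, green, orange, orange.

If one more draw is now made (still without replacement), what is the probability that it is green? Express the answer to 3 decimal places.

0.724

The likelihood of the observed sequence under each hypothesis: P(data | jar A) = (5/8)(3/7)(4/6)(3/5) = 3/28; P(data | jar B) = (3/8)(5/7)(2/6)(1/5) = 1/56; P(data | jar C) = (1/8)(7/7)(0/6) = 0; P(data | jar D) = (4/8)(4/7)(3/6)(2/5) = 2/35.
Weighting by the prior gives 1/11 · 3/28 = 3/308, 4/11 · 1/56 = 1/154, 3/11 · 0 = 0, 3/11 · 2/35 = 6/385; these sum to 7/220.
Dividing through by the total gives posterior P(jar A | data) = 15/49, P(jar B | data) = 10/49, P(jar C | data) = 0, P(jar D | data) = 24/49.
Averaging over the posterior, P(green next | data) = (1/2)(15/49) + (1)(10/49) + (3/4)(24/49) = 71/98.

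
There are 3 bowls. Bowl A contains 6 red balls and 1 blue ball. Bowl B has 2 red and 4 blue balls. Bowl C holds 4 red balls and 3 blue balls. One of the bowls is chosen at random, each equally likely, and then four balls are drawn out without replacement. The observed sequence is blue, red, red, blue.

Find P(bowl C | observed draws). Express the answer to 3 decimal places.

The likelihood of the observed sequence under each hypothesis: P(data | bowl A) = (1/7)(6/6)(5/5)(0/4) = 0; P(data | bowl B) = (4/6)(2/5)(1/4)(3/3) = 1/15; P(data | bowl C) = (3/7)(4/6)(3/5)(2/4) = 3/35.
Multiplying each by its prior: 1/3 · 0 = 0, 1/3 · 1/15 = 1/45, 1/3 · 3/35 = 1/35; summing to 16/315.
By Bayes' rule, P(bowl C | data) = (1/35) / (16/315) = 9/16.

0.563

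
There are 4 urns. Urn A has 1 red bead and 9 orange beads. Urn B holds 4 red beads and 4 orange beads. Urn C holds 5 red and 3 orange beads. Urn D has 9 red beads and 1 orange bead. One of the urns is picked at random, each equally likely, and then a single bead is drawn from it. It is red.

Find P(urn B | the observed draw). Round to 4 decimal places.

Compute the likelihood of this draw for each case: P(data | urn A) = (1/10) = 1/10; P(data | urn B) = (4/8) = 1/2; P(data | urn C) = (5/8) = 5/8; P(data | urn D) = (9/10) = 9/10.
Multiplying each by its prior: 1/4 · 1/10 = 1/40, 1/4 · 1/2 = 1/8, 1/4 · 5/8 = 5/32, 1/4 · 9/10 = 9/40; with total 17/32.
Hence P(urn B | data) = (1/8) / (17/32) = 4/17.

0.2353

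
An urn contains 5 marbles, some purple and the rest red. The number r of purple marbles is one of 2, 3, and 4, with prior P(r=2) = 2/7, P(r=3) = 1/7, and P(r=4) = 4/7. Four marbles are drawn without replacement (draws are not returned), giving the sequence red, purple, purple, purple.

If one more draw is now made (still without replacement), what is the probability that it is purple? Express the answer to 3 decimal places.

The likelihood of the observed sequence under each hypothesis: P(data | r = 2) = (3/5)(2/4)(1/3)(0/2) = 0; P(data | r = 3) = (2/5)(3/4)(2/3)(1/2) = 1/10; P(data | r = 4) = (1/5)(4/4)(3/3)(2/2) = 1/5.
Multiplying each by its prior: 2/7 · 0 = 0, 1/7 · 1/10 = 1/70, 4/7 · 1/5 = 4/35; these sum to 9/70.
Normalising, the posterior is P(r = 2 | data) = 0, P(r = 3 | data) = 1/9, P(r = 4 | data) = 8/9.
Averaging over the posterior, P(purple next | data) = (0)(1/9) + (1)(8/9) = 8/9.

0.889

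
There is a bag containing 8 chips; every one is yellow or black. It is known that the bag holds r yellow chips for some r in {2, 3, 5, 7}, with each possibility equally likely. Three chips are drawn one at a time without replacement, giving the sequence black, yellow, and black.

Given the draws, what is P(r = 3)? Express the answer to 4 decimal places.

Under each hypothesis, the probability of the observed sequence is: P(data | r = 2) = (6/8)(2/7)(5/6) = 5/28; P(data | r = 3) = (5/8)(3/7)(4/6) = 5/28; P(data | r = 5) = (3/8)(5/7)(2/6) = 5/56; P(data | r = 7) = (1/8)(7/7)(0/6) = 0.
The prior-weighted likelihoods are 1/4 · 5/28 = 5/112, 1/4 · 5/28 = 5/112, 1/4 · 5/56 = 5/224, 1/4 · 0 = 0; with total 25/224.
Hence P(r = 3 | data) = (5/112) / (25/224) = 2/5.

0.4000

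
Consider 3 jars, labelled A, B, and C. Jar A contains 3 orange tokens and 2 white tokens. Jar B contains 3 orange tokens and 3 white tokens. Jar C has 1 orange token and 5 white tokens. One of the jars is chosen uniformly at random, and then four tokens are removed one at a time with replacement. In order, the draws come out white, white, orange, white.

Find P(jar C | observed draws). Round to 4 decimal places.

0.4887

The likelihood of the observed sequence under each hypothesis: P(data | jar A) = (2/5)(2/5)(3/5)(2/5) = 0.0384; P(data | jar B) = (3/6)(3/6)(3/6)(3/6) = 0.0625; P(data | jar C) = (5/6)(5/6)(1/6)(5/6) = 0.096451.
Multiplying each by its prior: 1/3 · 0.0384 = 0.0128, 1/3 · 0.0625 = 0.020833, 1/3 · 0.096451 = 0.03215; these sum to 0.065784.
So P(jar C | data) = (0.03215) / (0.065784) = 0.48873.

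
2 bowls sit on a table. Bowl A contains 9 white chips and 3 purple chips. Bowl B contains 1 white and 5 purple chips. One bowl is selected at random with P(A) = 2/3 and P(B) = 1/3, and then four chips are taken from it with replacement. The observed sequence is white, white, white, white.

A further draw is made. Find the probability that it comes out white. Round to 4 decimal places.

0.7493

Under each hypothesis, the probability of the observed sequence is: P(data | bowl A) = (9/12)(9/12)(9/12)(9/12) = 0.31641; P(data | bowl B) = (1/6)(1/6)(1/6)(1/6) = 0.0007716.
The prior-weighted likelihoods are 2/3 · 0.31641 = 0.21094, 1/3 · 0.0007716 = 0.0002572; these sum to 0.21119.
The posterior is then P(bowl A | data) = 0.99878, P(bowl B | data) = 0.0012178.
Averaging over the posterior, P(white next | data) = (3/4)(0.99878) + (1/6)(0.0012178) = 0.74929.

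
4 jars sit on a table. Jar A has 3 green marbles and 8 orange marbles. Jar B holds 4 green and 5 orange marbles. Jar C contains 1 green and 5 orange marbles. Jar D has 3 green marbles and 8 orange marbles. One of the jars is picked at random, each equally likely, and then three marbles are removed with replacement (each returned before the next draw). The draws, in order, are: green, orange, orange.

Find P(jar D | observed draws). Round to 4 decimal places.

Under each hypothesis, the probability of the observed sequence is: P(data | jar A) = (3/11)(8/11)(8/11) = 0.14425; P(data | jar B) = (4/9)(5/9)(5/9) = 0.13717; P(data | jar C) = (1/6)(5/6)(5/6) = 0.11574; P(data | jar D) = (3/11)(8/11)(8/11) = 0.14425.
The prior-weighted likelihoods are 1/4 · 0.14425 = 0.036063, 1/4 · 0.13717 = 0.034294, 1/4 · 0.11574 = 0.028935, 1/4 · 0.14425 = 0.036063; summing to 0.13535.
So P(jar D | data) = (0.036063) / (0.13535) = 0.26643.

0.2664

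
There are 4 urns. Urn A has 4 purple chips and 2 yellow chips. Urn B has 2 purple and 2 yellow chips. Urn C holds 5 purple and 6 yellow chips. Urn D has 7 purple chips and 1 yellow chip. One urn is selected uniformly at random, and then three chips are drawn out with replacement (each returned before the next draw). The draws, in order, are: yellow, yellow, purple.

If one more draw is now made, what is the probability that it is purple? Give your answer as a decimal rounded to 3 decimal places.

0.533

Under each hypothesis, the probability of the observed sequence is: P(data | urn A) = (2/6)(2/6)(4/6) = 0.074074; P(data | urn B) = (2/4)(2/4)(2/4) = 0.125; P(data | urn C) = (6/11)(6/11)(5/11) = 0.13524; P(data | urn D) = (1/8)(1/8)(7/8) = 0.013672.
Multiplying each by its prior: 1/4 · 0.074074 = 0.018519, 1/4 · 0.125 = 0.03125, 1/4 · 0.13524 = 0.033809, 1/4 · 0.013672 = 0.003418; these sum to 0.086996.
Dividing through by the total gives posterior P(urn A | data) = 0.21287, P(urn B | data) = 0.35921, P(urn C | data) = 0.38863, P(urn D | data) = 0.039289.
The predictive probability is P(purple next | data) = (2/3)(0.21287) + (1/2)(0.35921) + (5/11)(0.38863) + (7/8)(0.039289) = 0.53255.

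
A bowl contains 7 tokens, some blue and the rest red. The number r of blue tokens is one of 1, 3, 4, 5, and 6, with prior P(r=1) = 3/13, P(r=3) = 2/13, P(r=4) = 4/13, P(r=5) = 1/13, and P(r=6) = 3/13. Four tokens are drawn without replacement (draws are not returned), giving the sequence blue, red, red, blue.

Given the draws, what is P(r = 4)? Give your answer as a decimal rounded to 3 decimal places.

Compute the likelihood of the observed sequence for each case: P(data | r = 1) = (1/7)(6/6)(5/5)(0/4) = 0; P(data | r = 3) = (3/7)(4/6)(3/5)(2/4) = 0.085714; P(data | r = 4) = (4/7)(3/6)(2/5)(3/4) = 0.085714; P(data | r = 5) = (5/7)(2/6)(1/5)(4/4) = 0.047619; P(data | r = 6) = (6/7)(1/6)(0/5) = 0.
Multiplying each by its prior: 3/13 · 0 = 0, 2/13 · 0.085714 = 0.013187, 4/13 · 0.085714 = 0.026374, 1/13 · 0.047619 = 0.003663, 3/13 · 0 = 0; summing to 0.043223.
By Bayes' rule, P(r = 4 | data) = (0.026374) / (0.043223) = 0.61017.

0.610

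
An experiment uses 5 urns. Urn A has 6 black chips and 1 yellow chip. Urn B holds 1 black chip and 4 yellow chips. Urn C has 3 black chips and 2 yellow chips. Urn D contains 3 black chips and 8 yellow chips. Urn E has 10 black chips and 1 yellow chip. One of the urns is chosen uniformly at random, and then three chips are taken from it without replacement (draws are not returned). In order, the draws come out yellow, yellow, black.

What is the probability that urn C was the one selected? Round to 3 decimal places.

0.213

For each hypothesis, P(data | H) works out to: P(data | urn A) = (1/7)(0/6) = 0; P(data | urn B) = (4/5)(3/4)(1/3) = 1/5; P(data | urn C) = (2/5)(1/4)(3/3) = 1/10; P(data | urn D) = (8/11)(7/10)(3/9) = 28/165; P(data | urn E) = (1/11)(0/10) = 0.
Multiplying each by its prior: 1/5 · 0 = 0, 1/5 · 1/5 = 1/25, 1/5 · 1/10 = 1/50, 1/5 · 28/165 = 28/825, 1/5 · 0 = 0; these sum to 31/330.
So P(urn C | data) = (1/50) / (31/330) = 33/155.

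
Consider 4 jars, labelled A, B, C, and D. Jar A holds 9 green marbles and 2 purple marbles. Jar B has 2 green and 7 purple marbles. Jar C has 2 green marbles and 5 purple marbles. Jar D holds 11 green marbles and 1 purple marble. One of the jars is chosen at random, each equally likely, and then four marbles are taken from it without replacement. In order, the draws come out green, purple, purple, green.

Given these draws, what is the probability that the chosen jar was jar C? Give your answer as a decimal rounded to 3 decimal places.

For each hypothesis, P(data | H) works out to: P(data | jar A) = (9/11)(2/10)(1/9)(8/8) = 0.018182; P(data | jar B) = (2/9)(7/8)(6/7)(1/6) = 0.027778; P(data | jar C) = (2/7)(5/6)(4/5)(1/4) = 0.047619; P(data | jar D) = (11/12)(1/11)(0/10) = 0.
The prior-weighted likelihoods are 1/4 · 0.018182 = 0.0045455, 1/4 · 0.027778 = 0.0069444, 1/4 · 0.047619 = 0.011905, 1/4 · 0 = 0; with total 0.023395.
Hence P(jar C | data) = (0.011905) / (0.023395) = 0.50887.

0.509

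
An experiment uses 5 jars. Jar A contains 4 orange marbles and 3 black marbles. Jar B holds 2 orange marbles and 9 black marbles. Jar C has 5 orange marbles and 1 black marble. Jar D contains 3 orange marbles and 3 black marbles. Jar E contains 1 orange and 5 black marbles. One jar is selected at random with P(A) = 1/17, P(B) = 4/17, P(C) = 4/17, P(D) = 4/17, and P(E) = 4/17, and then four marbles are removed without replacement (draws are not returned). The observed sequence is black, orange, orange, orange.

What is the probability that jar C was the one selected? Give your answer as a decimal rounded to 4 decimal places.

0.7000

For each hypothesis, P(data | H) works out to: P(data | jar A) = (3/7)(4/6)(3/5)(2/4) = 3/35; P(data | jar B) = (9/11)(2/10)(1/9)(0/8) = 0; P(data | jar C) = (1/6)(5/5)(4/4)(3/3) = 1/6; P(data | jar D) = (3/6)(3/5)(2/4)(1/3) = 1/20; P(data | jar E) = (5/6)(1/5)(0/4) = 0.
Weighting by the prior gives 1/17 · 3/35 = 3/595, 4/17 · 0 = 0, 4/17 · 1/6 = 2/51, 4/17 · 1/20 = 1/85, 4/17 · 0 = 0; summing to 20/357.
Hence P(jar C | data) = (2/51) / (20/357) = 7/10.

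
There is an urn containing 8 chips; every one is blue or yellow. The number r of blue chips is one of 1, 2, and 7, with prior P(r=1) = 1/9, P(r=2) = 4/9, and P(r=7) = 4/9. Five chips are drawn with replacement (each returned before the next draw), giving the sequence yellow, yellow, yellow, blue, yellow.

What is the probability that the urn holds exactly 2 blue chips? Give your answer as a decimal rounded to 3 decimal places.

The likelihood of the observed sequence under each hypothesis: P(data | r = 1) = (7/8)(7/8)(7/8)(1/8)(7/8) = 0.073273; P(data | r = 2) = (6/8)(6/8)(6/8)(2/8)(6/8) = 0.079102; P(data | r = 7) = (1/8)(1/8)(1/8)(7/8)(1/8) = 0.00021362.
The prior-weighted likelihoods are 1/9 · 0.073273 = 0.0081414, 4/9 · 0.079102 = 0.035156, 4/9 · 0.00021362 = 9.4944e-05; with total 0.043393.
So P(r = 2 | data) = (0.035156) / (0.043393) = 0.81019.

0.810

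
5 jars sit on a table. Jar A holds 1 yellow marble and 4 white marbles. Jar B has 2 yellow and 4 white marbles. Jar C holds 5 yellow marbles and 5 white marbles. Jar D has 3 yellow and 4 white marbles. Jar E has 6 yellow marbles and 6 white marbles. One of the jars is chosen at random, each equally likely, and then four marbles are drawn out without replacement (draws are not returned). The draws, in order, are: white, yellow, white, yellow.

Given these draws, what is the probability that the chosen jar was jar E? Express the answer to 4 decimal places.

Under each hypothesis, the probability of the observed sequence is: P(data | jar A) = (4/5)(1/4)(3/3)(0/2) = 0; P(data | jar B) = (4/6)(2/5)(3/4)(1/3) = 0.066667; P(data | jar C) = (5/10)(5/9)(4/8)(4/7) = 0.079365; P(data | jar D) = (4/7)(3/6)(3/5)(2/4) = 0.085714; P(data | jar E) = (6/12)(6/11)(5/10)(5/9) = 0.075758.
Multiplying each by its prior: 1/5 · 0 = 0, 1/5 · 0.066667 = 0.013333, 1/5 · 0.079365 = 0.015873, 1/5 · 0.085714 = 0.017143, 1/5 · 0.075758 = 0.015152; with total 0.061501.
Therefore the posterior P(jar E | data) = (0.015152) / (0.061501) = 0.24636.

0.2464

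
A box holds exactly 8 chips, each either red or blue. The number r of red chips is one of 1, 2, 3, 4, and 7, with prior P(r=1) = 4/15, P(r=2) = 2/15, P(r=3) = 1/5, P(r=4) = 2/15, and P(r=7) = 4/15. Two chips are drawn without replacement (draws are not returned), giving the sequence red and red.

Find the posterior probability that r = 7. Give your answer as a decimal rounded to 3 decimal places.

0.785

Under each hypothesis, the probability of the observed sequence is: P(data | r = 1) = (1/8)(0/7) = 0; P(data | r = 2) = (2/8)(1/7) = 1/28; P(data | r = 3) = (3/8)(2/7) = 3/28; P(data | r = 4) = (4/8)(3/7) = 3/14; P(data | r = 7) = (7/8)(6/7) = 3/4.
The prior-weighted likelihoods are 4/15 · 0 = 0, 2/15 · 1/28 = 1/210, 1/5 · 3/28 = 3/140, 2/15 · 3/14 = 1/35, 4/15 · 3/4 = 1/5; these sum to 107/420.
Hence P(r = 7 | data) = (1/5) / (107/420) = 84/107.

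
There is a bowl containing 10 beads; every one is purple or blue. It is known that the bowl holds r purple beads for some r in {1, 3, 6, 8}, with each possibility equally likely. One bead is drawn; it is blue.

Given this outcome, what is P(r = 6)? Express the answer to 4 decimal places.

For each hypothesis, P(data | H) works out to: P(data | r = 1) = (9/10) = 9/10; P(data | r = 3) = (7/10) = 7/10; P(data | r = 6) = (4/10) = 2/5; P(data | r = 8) = (2/10) = 1/5.
Multiplying each by its prior: 1/4 · 9/10 = 9/40, 1/4 · 7/10 = 7/40, 1/4 · 2/5 = 1/10, 1/4 · 1/5 = 1/20; with total 11/20.
Therefore the posterior P(r = 6 | data) = (1/10) / (11/20) = 2/11.

0.1818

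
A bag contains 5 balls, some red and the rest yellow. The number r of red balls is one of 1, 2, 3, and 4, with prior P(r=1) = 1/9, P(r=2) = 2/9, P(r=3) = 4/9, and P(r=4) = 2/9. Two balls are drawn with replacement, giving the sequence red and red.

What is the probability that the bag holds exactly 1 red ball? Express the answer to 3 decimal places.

For each hypothesis, P(data | H) works out to: P(data | r = 1) = (1/5)(1/5) = 1/25; P(data | r = 2) = (2/5)(2/5) = 4/25; P(data | r = 3) = (3/5)(3/5) = 9/25; P(data | r = 4) = (4/5)(4/5) = 16/25.
Weighting by the prior gives 1/9 · 1/25 = 1/225, 2/9 · 4/25 = 8/225, 4/9 · 9/25 = 4/25, 2/9 · 16/25 = 32/225; these sum to 77/225.
Hence P(r = 1 | data) = (1/225) / (77/225) = 1/77.

0.013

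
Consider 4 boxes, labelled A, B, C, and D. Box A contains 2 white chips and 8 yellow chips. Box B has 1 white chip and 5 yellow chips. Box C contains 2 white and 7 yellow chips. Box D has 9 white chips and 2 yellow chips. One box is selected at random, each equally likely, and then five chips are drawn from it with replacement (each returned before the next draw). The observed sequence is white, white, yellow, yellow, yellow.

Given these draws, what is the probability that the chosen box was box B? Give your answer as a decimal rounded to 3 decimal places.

0.252

Under each hypothesis, the probability of the observed sequence is: P(data | box A) = (2/10)(2/10)(8/10)(8/10)(8/10) = 0.02048; P(data | box B) = (1/6)(1/6)(5/6)(5/6)(5/6) = 0.016075; P(data | box C) = (2/9)(2/9)(7/9)(7/9)(7/9) = 0.023235; P(data | box D) = (9/11)(9/11)(2/11)(2/11)(2/11) = 0.0040236.
Weighting by the prior gives 1/4 · 0.02048 = 0.00512, 1/4 · 0.016075 = 0.0040188, 1/4 · 0.023235 = 0.0058087, 1/4 · 0.0040236 = 0.0010059; summing to 0.015953.
Therefore the posterior P(box B | data) = (0.0040188) / (0.015953) = 0.25191.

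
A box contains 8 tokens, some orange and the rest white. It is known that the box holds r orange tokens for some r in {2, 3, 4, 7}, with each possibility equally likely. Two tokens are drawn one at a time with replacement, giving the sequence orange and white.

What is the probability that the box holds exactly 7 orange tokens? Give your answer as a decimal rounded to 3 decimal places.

0.140

For each hypothesis, P(data | H) works out to: P(data | r = 2) = (2/8)(6/8) = 3/16; P(data | r = 3) = (3/8)(5/8) = 15/64; P(data | r = 4) = (4/8)(4/8) = 1/4; P(data | r = 7) = (7/8)(1/8) = 7/64.
Multiplying each by its prior: 1/4 · 3/16 = 3/64, 1/4 · 15/64 = 15/256, 1/4 · 1/4 = 1/16, 1/4 · 7/64 = 7/256; with total 25/128.
Therefore the posterior P(r = 7 | data) = (7/256) / (25/128) = 7/50.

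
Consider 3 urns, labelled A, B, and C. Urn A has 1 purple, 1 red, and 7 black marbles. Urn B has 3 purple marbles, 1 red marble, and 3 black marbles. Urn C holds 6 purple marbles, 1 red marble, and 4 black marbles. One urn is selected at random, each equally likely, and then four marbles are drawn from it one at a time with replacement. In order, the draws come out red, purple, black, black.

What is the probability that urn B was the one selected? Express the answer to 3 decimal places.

The likelihood of the observed sequence under each hypothesis: P(data | urn A) = (1/9)(1/9)(7/9)(7/9) = 0.0074684; P(data | urn B) = (1/7)(3/7)(3/7)(3/7) = 0.011245; P(data | urn C) = (1/11)(6/11)(4/11)(4/11) = 0.0065569.
The prior-weighted likelihoods are 1/3 · 0.0074684 = 0.0024895, 1/3 · 0.011245 = 0.0037484, 1/3 · 0.0065569 = 0.0021856; with total 0.0084235.
Hence P(urn B | data) = (0.0037484) / (0.0084235) = 0.445.

0.445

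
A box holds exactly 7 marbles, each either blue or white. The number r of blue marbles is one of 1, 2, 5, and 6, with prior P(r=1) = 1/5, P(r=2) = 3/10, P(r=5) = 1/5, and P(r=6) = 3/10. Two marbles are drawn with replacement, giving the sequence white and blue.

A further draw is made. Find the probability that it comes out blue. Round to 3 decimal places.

Under each hypothesis, the probability of the observed sequence is: P(data | r = 1) = (6/7)(1/7) = 6/49; P(data | r = 2) = (5/7)(2/7) = 10/49; P(data | r = 5) = (2/7)(5/7) = 10/49; P(data | r = 6) = (1/7)(6/7) = 6/49.
Weighting by the prior gives 1/5 · 6/49 = 6/245, 3/10 · 10/49 = 3/49, 1/5 · 10/49 = 2/49, 3/10 · 6/49 = 9/245; summing to 8/49.
Dividing through by the total gives posterior P(r = 1 | data) = 3/20, P(r = 2 | data) = 3/8, P(r = 5 | data) = 1/4, P(r = 6 | data) = 9/40.
Averaging over the posterior, P(blue next | data) = (1/7)(3/20) + (2/7)(3/8) + (5/7)(1/4) + (6/7)(9/40) = 1/2.

0.500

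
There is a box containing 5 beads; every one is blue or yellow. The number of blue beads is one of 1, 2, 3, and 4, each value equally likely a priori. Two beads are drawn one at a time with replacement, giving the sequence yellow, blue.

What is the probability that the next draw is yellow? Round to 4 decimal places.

0.5000

Under each hypothesis, the probability of the observed sequence is: P(data | r = 1) = (4/5)(1/5) = 4/25; P(data | r = 2) = (3/5)(2/5) = 6/25; P(data | r = 3) = (2/5)(3/5) = 6/25; P(data | r = 4) = (1/5)(4/5) = 4/25.
Weighting by the prior gives 1/4 · 4/25 = 1/25, 1/4 · 6/25 = 3/50, 1/4 · 6/25 = 3/50, 1/4 · 4/25 = 1/25; with total 1/5.
The posterior is then P(r = 1 | data) = 1/5, P(r = 2 | data) = 3/10, P(r = 3 | data) = 3/10, P(r = 4 | data) = 1/5.
Averaging over the posterior, P(yellow next | data) = (4/5)(1/5) + (3/5)(3/10) + (2/5)(3/10) + (1/5)(1/5) = 1/2.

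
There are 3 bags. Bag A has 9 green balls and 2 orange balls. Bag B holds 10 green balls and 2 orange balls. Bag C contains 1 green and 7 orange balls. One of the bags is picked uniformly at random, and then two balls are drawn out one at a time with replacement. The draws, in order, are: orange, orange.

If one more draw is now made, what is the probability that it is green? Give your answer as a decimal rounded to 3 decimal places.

Compute the likelihood of the observed sequence for each case: P(data | bag A) = (2/11)(2/11) = 0.033058; P(data | bag B) = (2/12)(2/12) = 0.027778; P(data | bag C) = (7/8)(7/8) = 0.76562.
The prior-weighted likelihoods are 1/3 · 0.033058 = 0.011019, 1/3 · 0.027778 = 0.0092593, 1/3 · 0.76562 = 0.25521; with total 0.27549.
Normalising, the posterior is P(bag A | data) = 0.039999, P(bag B | data) = 0.033611, P(bag C | data) = 0.92639.
The predictive probability is P(green next | data) = (9/11)(0.039999) + (5/6)(0.033611) + (1/8)(0.92639) = 0.17653.

0.177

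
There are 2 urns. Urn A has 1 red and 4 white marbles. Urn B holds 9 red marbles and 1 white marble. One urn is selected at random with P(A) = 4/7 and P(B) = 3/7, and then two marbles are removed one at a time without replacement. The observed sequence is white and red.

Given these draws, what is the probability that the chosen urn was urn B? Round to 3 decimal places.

For each hypothesis, P(data | H) works out to: P(data | urn A) = (4/5)(1/4) = 1/5; P(data | urn B) = (1/10)(9/9) = 1/10.
The prior-weighted likelihoods are 4/7 · 1/5 = 4/35, 3/7 · 1/10 = 3/70; with total 11/70.
By Bayes' rule, P(urn B | data) = (3/70) / (11/70) = 3/11.

0.273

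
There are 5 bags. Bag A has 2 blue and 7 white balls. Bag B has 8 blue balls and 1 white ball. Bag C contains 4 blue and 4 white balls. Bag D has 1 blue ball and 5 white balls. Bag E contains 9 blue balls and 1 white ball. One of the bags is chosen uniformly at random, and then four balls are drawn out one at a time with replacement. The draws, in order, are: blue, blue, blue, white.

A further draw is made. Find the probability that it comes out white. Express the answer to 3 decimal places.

Compute the likelihood of the observed sequence for each case: P(data | bag A) = (2/9)(2/9)(2/9)(7/9) = 0.0085353; P(data | bag B) = (8/9)(8/9)(8/9)(1/9) = 0.078037; P(data | bag C) = (4/8)(4/8)(4/8)(4/8) = 0.0625; P(data | bag D) = (1/6)(1/6)(1/6)(5/6) = 0.003858; P(data | bag E) = (9/10)(9/10)(9/10)(1/10) = 0.0729.
Multiplying each by its prior: 1/5 · 0.0085353 = 0.0017071, 1/5 · 0.078037 = 0.015607, 1/5 · 0.0625 = 0.0125, 1/5 · 0.003858 = 0.0007716, 1/5 · 0.0729 = 0.01458; summing to 0.045166.
Normalising, the posterior is P(bag A | data) = 0.037795, P(bag B | data) = 0.34556, P(bag C | data) = 0.27676, P(bag D | data) = 0.017084, P(bag E | data) = 0.32281.
The predictive probability is P(white next | data) = (7/9)(0.037795) + (1/9)(0.34556) + (1/2)(0.27676) + (5/6)(0.017084) + (1/10)(0.32281) = 0.25269.

0.253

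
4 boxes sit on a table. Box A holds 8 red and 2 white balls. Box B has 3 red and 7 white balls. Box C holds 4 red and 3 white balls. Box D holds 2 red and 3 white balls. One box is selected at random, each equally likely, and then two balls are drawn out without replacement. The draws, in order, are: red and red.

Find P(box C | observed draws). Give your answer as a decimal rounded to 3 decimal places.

For each hypothesis, P(data | H) works out to: P(data | box A) = (8/10)(7/9) = 0.62222; P(data | box B) = (3/10)(2/9) = 0.066667; P(data | box C) = (4/7)(3/6) = 0.28571; P(data | box D) = (2/5)(1/4) = 0.1.
Multiplying each by its prior: 1/4 · 0.62222 = 0.15556, 1/4 · 0.066667 = 0.016667, 1/4 · 0.28571 = 0.071429, 1/4 · 0.1 = 0.025; summing to 0.26865.
Hence P(box C | data) = (0.071429) / (0.26865) = 0.26588.

0.266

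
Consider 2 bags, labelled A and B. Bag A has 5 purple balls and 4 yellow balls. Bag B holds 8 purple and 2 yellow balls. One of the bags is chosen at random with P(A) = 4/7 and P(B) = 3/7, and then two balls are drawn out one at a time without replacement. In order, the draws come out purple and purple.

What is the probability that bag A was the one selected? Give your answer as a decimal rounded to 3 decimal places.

For each hypothesis, P(data | H) works out to: P(data | bag A) = (5/9)(4/8) = 5/18; P(data | bag B) = (8/10)(7/9) = 28/45.
Multiplying each by its prior: 4/7 · 5/18 = 10/63, 3/7 · 28/45 = 4/15; summing to 134/315.
So P(bag A | data) = (10/63) / (134/315) = 25/67.

0.373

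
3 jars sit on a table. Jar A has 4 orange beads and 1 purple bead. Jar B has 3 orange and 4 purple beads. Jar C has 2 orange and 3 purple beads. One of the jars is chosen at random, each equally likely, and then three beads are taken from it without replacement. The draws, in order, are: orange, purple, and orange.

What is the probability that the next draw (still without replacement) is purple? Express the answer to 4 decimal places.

0.4483

Compute the likelihood of the observed sequence for each case: P(data | jar A) = (4/5)(1/4)(3/3) = 1/5; P(data | jar B) = (3/7)(4/6)(2/5) = 4/35; P(data | jar C) = (2/5)(3/4)(1/3) = 1/10.
Multiplying each by its prior: 1/3 · 1/5 = 1/15, 1/3 · 4/35 = 4/105, 1/3 · 1/10 = 1/30; these sum to 29/210.
Dividing through by the total gives posterior P(jar A | data) = 14/29, P(jar B | data) = 8/29, P(jar C | data) = 7/29.
So P(purple next | data) = Σ P(purple next | H) P(H | data) = (0)(14/29) + (3/4)(8/29) + (1)(7/29) = 13/29.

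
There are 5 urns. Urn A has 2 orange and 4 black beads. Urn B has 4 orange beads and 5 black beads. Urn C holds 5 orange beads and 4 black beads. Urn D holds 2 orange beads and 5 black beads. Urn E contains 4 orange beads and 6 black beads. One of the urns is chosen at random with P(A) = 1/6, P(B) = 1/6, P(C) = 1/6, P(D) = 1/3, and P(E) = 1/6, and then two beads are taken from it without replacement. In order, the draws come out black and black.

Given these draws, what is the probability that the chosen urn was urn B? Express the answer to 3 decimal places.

0.130

The likelihood of the observed sequence under each hypothesis: P(data | urn A) = (4/6)(3/5) = 0.4; P(data | urn B) = (5/9)(4/8) = 0.27778; P(data | urn C) = (4/9)(3/8) = 0.16667; P(data | urn D) = (5/7)(4/6) = 0.47619; P(data | urn E) = (6/10)(5/9) = 0.33333.
Multiplying each by its prior: 1/6 · 0.4 = 0.066667, 1/6 · 0.27778 = 0.046296, 1/6 · 0.16667 = 0.027778, 1/3 · 0.47619 = 0.15873, 1/6 · 0.33333 = 0.055556; with total 0.35503.
Hence P(urn B | data) = (0.046296) / (0.35503) = 0.1304.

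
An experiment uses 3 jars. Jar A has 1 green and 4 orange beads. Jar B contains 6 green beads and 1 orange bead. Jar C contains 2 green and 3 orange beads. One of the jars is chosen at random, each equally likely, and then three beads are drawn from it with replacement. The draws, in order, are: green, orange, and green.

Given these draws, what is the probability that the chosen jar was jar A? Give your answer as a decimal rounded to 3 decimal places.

0.137

For each hypothesis, P(data | H) works out to: P(data | jar A) = (1/5)(4/5)(1/5) = 0.032; P(data | jar B) = (6/7)(1/7)(6/7) = 0.10496; P(data | jar C) = (2/5)(3/5)(2/5) = 0.096.
The prior-weighted likelihoods are 1/3 · 0.032 = 0.010667, 1/3 · 0.10496 = 0.034985, 1/3 · 0.096 = 0.032; these sum to 0.077652.
So P(jar A | data) = (0.010667) / (0.077652) = 0.13736.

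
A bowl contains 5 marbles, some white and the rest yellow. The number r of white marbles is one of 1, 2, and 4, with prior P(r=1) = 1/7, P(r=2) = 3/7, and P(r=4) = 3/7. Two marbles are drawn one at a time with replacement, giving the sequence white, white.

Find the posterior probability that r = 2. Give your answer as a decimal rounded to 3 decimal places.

Under each hypothesis, the probability of the observed sequence is: P(data | r = 1) = (1/5)(1/5) = 1/25; P(data | r = 2) = (2/5)(2/5) = 4/25; P(data | r = 4) = (4/5)(4/5) = 16/25.
Multiplying each by its prior: 1/7 · 1/25 = 1/175, 3/7 · 4/25 = 12/175, 3/7 · 16/25 = 48/175; these sum to 61/175.
Hence P(r = 2 | data) = (12/175) / (61/175) = 12/61.

0.197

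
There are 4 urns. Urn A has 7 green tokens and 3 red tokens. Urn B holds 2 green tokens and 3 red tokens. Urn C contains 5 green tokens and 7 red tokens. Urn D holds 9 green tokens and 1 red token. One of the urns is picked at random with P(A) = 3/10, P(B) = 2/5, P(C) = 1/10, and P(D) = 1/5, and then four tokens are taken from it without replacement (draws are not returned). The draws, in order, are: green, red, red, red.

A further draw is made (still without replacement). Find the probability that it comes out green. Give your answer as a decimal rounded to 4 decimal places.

Under each hypothesis, the probability of the observed sequence is: P(data | urn A) = (7/10)(3/9)(2/8)(1/7) = 0.0083333; P(data | urn B) = (2/5)(3/4)(2/3)(1/2) = 0.1; P(data | urn C) = (5/12)(7/11)(6/10)(5/9) = 0.088384; P(data | urn D) = (9/10)(1/9)(0/8) = 0.
The prior-weighted likelihoods are 3/10 · 0.0083333 = 0.0025, 2/5 · 0.1 = 0.04, 1/10 · 0.088384 = 0.0088384, 1/5 · 0 = 0; these sum to 0.051338.
Dividing through by the total gives posterior P(urn A | data) = 0.048697, P(urn B | data) = 0.77914, P(urn C | data) = 0.17216, P(urn D | data) = 0.
The predictive probability is P(green next | data) = (1)(0.048697) + (1)(0.77914) + (1/2)(0.17216) = 0.91392.

0.9139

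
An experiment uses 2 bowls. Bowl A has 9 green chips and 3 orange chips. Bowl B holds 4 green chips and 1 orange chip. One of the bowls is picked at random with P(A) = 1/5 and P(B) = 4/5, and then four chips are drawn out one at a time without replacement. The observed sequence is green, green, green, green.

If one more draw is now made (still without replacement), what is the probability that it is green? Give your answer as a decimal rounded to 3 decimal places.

0.151

Under each hypothesis, the probability of the observed sequence is: P(data | bowl A) = (9/12)(8/11)(7/10)(6/9) = 14/55; P(data | bowl B) = (4/5)(3/4)(2/3)(1/2) = 1/5.
The prior-weighted likelihoods are 1/5 · 14/55 = 14/275, 4/5 · 1/5 = 4/25; with total 58/275.
The posterior is then P(bowl A | data) = 7/29, P(bowl B | data) = 22/29.
The predictive probability is P(green next | data) = (5/8)(7/29) + (0)(22/29) = 35/232.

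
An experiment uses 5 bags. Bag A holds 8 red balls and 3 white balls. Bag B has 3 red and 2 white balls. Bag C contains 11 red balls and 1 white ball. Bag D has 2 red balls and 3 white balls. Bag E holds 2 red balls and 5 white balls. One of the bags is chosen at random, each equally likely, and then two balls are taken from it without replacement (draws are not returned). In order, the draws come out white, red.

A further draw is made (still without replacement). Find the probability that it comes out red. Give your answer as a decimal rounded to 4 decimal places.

Under each hypothesis, the probability of the observed sequence is: P(data | bag A) = (3/11)(8/10) = 0.21818; P(data | bag B) = (2/5)(3/4) = 0.3; P(data | bag C) = (1/12)(11/11) = 0.083333; P(data | bag D) = (3/5)(2/4) = 0.3; P(data | bag E) = (5/7)(2/6) = 0.2381.
The prior-weighted likelihoods are 1/5 · 0.21818 = 0.043636, 1/5 · 0.3 = 0.06, 1/5 · 0.083333 = 0.016667, 1/5 · 0.3 = 0.06, 1/5 · 0.2381 = 0.047619; these sum to 0.22792.
Dividing through by the total gives posterior P(bag A | data) = 0.19145, P(bag B | data) = 0.26325, P(bag C | data) = 0.073124, P(bag D | data) = 0.26325, P(bag E | data) = 0.20893.
Averaging over the posterior, P(red next | data) = (7/9)(0.19145) + (2/3)(0.26325) + (1)(0.073124) + (1/3)(0.26325) + (1/5)(0.20893) = 0.52707.

0.5271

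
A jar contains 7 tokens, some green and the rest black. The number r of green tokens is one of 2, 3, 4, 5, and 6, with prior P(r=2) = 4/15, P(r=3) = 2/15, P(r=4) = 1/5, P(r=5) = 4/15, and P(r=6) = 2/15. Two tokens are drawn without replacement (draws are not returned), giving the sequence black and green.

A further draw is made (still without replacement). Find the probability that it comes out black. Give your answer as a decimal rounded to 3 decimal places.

Under each hypothesis, the probability of the observed sequence is: P(data | r = 2) = (5/7)(2/6) = 5/21; P(data | r = 3) = (4/7)(3/6) = 2/7; P(data | r = 4) = (3/7)(4/6) = 2/7; P(data | r = 5) = (2/7)(5/6) = 5/21; P(data | r = 6) = (1/7)(6/6) = 1/7.
Multiplying each by its prior: 4/15 · 5/21 = 4/63, 2/15 · 2/7 = 4/105, 1/5 · 2/7 = 2/35, 4/15 · 5/21 = 4/63, 2/15 · 1/7 = 2/105; with total 76/315.
Dividing through by the total gives posterior P(r = 2 | data) = 5/19, P(r = 3 | data) = 3/19, P(r = 4 | data) = 9/38, P(r = 5 | data) = 5/19, P(r = 6 | data) = 3/38.
Averaging over the posterior, P(black next | data) = (4/5)(5/19) + (3/5)(3/19) + (2/5)(9/38) + (1/5)(5/19) + (0)(3/38) = 43/95.

0.453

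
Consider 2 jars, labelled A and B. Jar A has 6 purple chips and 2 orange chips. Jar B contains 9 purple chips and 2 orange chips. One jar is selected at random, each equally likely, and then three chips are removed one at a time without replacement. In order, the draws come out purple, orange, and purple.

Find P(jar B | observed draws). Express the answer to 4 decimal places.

For each hypothesis, P(data | H) works out to: P(data | jar A) = (6/8)(2/7)(5/6) = 0.17857; P(data | jar B) = (9/11)(2/10)(8/9) = 0.14545.
Multiplying each by its prior: 1/2 · 0.17857 = 0.089286, 1/2 · 0.14545 = 0.072727; these sum to 0.16201.
Therefore the posterior P(jar B | data) = (0.072727) / (0.16201) = 0.4489.

0.4489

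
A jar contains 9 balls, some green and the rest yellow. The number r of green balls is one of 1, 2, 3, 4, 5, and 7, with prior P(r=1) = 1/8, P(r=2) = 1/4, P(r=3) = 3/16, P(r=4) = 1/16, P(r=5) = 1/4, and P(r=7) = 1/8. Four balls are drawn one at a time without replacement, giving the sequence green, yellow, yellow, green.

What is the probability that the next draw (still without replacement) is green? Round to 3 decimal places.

0.422

Compute the likelihood of the observed sequence for each case: P(data | r = 1) = (1/9)(8/8)(7/7)(0/6) = 0; P(data | r = 2) = (2/9)(7/8)(6/7)(1/6) = 0.027778; P(data | r = 3) = (3/9)(6/8)(5/7)(2/6) = 0.059524; P(data | r = 4) = (4/9)(5/8)(4/7)(3/6) = 0.079365; P(data | r = 5) = (5/9)(4/8)(3/7)(4/6) = 0.079365; P(data | r = 7) = (7/9)(2/8)(1/7)(6/6) = 0.027778.
Multiplying each by its prior: 1/8 · 0 = 0, 1/4 · 0.027778 = 0.0069444, 3/16 · 0.059524 = 0.011161, 1/16 · 0.079365 = 0.0049603, 1/4 · 0.079365 = 0.019841, 1/8 · 0.027778 = 0.0034722; these sum to 0.046379.
Normalising, the posterior is P(r = 1 | data) = 0, P(r = 2 | data) = 0.14973, P(r = 3 | data) = 0.24064, P(r = 4 | data) = 0.10695, P(r = 5 | data) = 0.42781, P(r = 7 | data) = 0.074866.
So P(green next | data) = Σ P(green next | H) P(H | data) = (0)(0.14973) + (1/5)(0.24064) + (2/5)(0.10695) + (3/5)(0.42781) + (1)(0.074866) = 0.42246.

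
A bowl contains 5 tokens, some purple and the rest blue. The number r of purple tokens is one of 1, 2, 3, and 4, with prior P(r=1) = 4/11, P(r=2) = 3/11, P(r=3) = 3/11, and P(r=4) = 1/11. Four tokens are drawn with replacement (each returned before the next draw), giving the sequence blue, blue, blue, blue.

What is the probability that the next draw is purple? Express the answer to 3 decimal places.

Compute the likelihood of the observed sequence for each case: P(data | r = 1) = (4/5)(4/5)(4/5)(4/5) = 0.4096; P(data | r = 2) = (3/5)(3/5)(3/5)(3/5) = 0.1296; P(data | r = 3) = (2/5)(2/5)(2/5)(2/5) = 0.0256; P(data | r = 4) = (1/5)(1/5)(1/5)(1/5) = 0.0016.
Multiplying each by its prior: 4/11 · 0.4096 = 0.14895, 3/11 · 0.1296 = 0.035345, 3/11 · 0.0256 = 0.0069818, 1/11 · 0.0016 = 0.00014545; these sum to 0.19142.
Dividing through by the total gives posterior P(r = 1 | data) = 0.77812, P(r = 2 | data) = 0.18465, P(r = 3 | data) = 0.036474, P(r = 4 | data) = 0.00075988.
The predictive probability is P(purple next | data) = (1/5)(0.77812) + (2/5)(0.18465) + (3/5)(0.036474) + (4/5)(0.00075988) = 0.25198.

0.252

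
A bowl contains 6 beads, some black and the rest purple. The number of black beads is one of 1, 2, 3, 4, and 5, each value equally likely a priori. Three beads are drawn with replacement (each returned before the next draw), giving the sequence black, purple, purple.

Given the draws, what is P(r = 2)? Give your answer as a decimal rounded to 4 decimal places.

Under each hypothesis, the probability of the observed sequence is: P(data | r = 1) = (1/6)(5/6)(5/6) = 25/216; P(data | r = 2) = (2/6)(4/6)(4/6) = 4/27; P(data | r = 3) = (3/6)(3/6)(3/6) = 1/8; P(data | r = 4) = (4/6)(2/6)(2/6) = 2/27; P(data | r = 5) = (5/6)(1/6)(1/6) = 5/216.
Multiplying each by its prior: 1/5 · 25/216 = 5/216, 1/5 · 4/27 = 4/135, 1/5 · 1/8 = 1/40, 1/5 · 2/27 = 2/135, 1/5 · 5/216 = 1/216; with total 7/72.
By Bayes' rule, P(r = 2 | data) = (4/135) / (7/72) = 32/105.

0.3048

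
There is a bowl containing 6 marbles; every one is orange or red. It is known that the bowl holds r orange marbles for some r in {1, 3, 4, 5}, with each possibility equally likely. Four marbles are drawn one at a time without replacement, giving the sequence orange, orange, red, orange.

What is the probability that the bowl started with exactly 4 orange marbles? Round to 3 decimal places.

Under each hypothesis, the probability of the observed sequence is: P(data | r = 1) = (1/6)(0/5) = 0; P(data | r = 3) = (3/6)(2/5)(3/4)(1/3) = 1/20; P(data | r = 4) = (4/6)(3/5)(2/4)(2/3) = 2/15; P(data | r = 5) = (5/6)(4/5)(1/4)(3/3) = 1/6.
Weighting by the prior gives 1/4 · 0 = 0, 1/4 · 1/20 = 1/80, 1/4 · 2/15 = 1/30, 1/4 · 1/6 = 1/24; with total 7/80.
Hence P(r = 4 | data) = (1/30) / (7/80) = 8/21.

0.381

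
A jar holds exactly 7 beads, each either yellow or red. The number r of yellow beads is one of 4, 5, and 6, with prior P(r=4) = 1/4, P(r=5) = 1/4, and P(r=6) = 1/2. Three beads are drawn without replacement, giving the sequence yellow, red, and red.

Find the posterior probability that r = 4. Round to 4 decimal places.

Compute the likelihood of the observed sequence for each case: P(data | r = 4) = (4/7)(3/6)(2/5) = 4/35; P(data | r = 5) = (5/7)(2/6)(1/5) = 1/21; P(data | r = 6) = (6/7)(1/6)(0/5) = 0.
Multiplying each by its prior: 1/4 · 4/35 = 1/35, 1/4 · 1/21 = 1/84, 1/2 · 0 = 0; summing to 17/420.
By Bayes' rule, P(r = 4 | data) = (1/35) / (17/420) = 12/17.

0.7059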